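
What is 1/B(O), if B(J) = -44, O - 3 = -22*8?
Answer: -1/44 ≈ -0.022727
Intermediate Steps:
O = -173 (O = 3 - 22*8 = 3 - 176 = -173)
1/B(O) = 1/(-44) = -1/44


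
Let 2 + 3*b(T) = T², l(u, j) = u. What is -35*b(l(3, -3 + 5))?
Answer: -245/3 ≈ -81.667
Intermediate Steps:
b(T) = -⅔ + T²/3
-35*b(l(3, -3 + 5)) = -35*(-⅔ + (⅓)*3²) = -35*(-⅔ + (⅓)*9) = -35*(-⅔ + 3) = -35*7/3 = -245/3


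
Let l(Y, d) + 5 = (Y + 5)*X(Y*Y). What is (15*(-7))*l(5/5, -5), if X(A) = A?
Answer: -105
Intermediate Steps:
l(Y, d) = -5 + Y²*(5 + Y) (l(Y, d) = -5 + (Y + 5)*(Y*Y) = -5 + (5 + Y)*Y² = -5 + Y²*(5 + Y))
(15*(-7))*l(5/5, -5) = (15*(-7))*(-5 + (5/5)³ + 5*(5/5)²) = -105*(-5 + (5*(⅕))³ + 5*(5*(⅕))²) = -105*(-5 + 1³ + 5*1²) = -105*(-5 + 1 + 5*1) = -105*(-5 + 1 + 5) = -105*1 = -105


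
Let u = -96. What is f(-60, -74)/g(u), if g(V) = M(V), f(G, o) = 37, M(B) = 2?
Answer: 37/2 ≈ 18.500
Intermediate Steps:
g(V) = 2
f(-60, -74)/g(u) = 37/2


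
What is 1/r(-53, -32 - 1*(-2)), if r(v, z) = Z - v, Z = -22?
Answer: 1/31 ≈ 0.032258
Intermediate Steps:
r(v, z) = -22 - v
1/r(-53, -32 - 1*(-2)) = 1/(-22 - 1*(-53)) = 1/(-22 + 53) = 1/31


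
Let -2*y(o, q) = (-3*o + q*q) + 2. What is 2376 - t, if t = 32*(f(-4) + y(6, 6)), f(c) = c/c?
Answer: 2664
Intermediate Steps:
f(c) = 1
y(o, q) = -1 - q**2/2 + 3*o/2 (y(o, q) = -((-3*o + q*q) + 2)/2 = -((-3*o + q**2) + 2)/2 = -((q**2 - 3*o) + 2)/2 = -(2 + q**2 - 3*o)/2 = -1 - q**2/2 + 3*o/2)
t = -288 (t = 32*(1 + (-1 - 1/2*6**2 + (3/2)*6)) = 32*(1 + (-1 - 1/2*36 + 9)) = 32*(1 + (-1 - 18 + 9)) = 32*(1 - 10) = 32*(-9) = -288)
2376 - t = 2376 - 1*(-288) = 2376 + 288 = 2664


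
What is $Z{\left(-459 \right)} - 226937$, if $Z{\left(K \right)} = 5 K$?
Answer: $-229232$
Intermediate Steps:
$Z{\left(-459 \right)} - 226937 = 5 \left(-459\right) - 226937 = -2295 - 226937 = -229232$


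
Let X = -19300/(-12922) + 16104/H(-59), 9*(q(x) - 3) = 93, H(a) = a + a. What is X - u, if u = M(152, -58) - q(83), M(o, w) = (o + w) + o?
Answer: -420440768/1143597 ≈ -367.65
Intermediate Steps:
H(a) = 2*a
M(o, w) = w + 2*o
q(x) = 40/3 (q(x) = 3 + (1/9)*93 = 3 + 31/3 = 40/3)
u = 698/3 (u = (-58 + 2*152) - 1*40/3 = (-58 + 304) - 40/3 = 246 - 40/3 = 698/3 ≈ 232.67)
X = -51454622/381199 (X = -19300/(-12922) + 16104/((2*(-59))) = -19300*(-1/12922) + 16104/(-118) = 9650/6461 + 16104*(-1/118) = 9650/6461 - 8052/59 = -51454622/381199 ≈ -134.98)
X - u = -51454622/381199 - 1*698/3 = -51454622/381199 - 698/3 = -420440768/1143597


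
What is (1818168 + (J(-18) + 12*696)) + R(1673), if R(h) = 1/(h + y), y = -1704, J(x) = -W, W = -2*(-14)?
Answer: 56621251/31 ≈ 1.8265e+6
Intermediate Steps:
W = 28
J(x) = -28 (J(x) = -1*28 = -28)
R(h) = 1/(-1704 + h) (R(h) = 1/(h - 1704) = 1/(-1704 + h))
(1818168 + (J(-18) + 12*696)) + R(1673) = (1818168 + (-28 + 12*696)) + 1/(-1704 + 1673) = (1818168 + (-28 + 8352)) + 1/(-31) = (1818168 + 8324) - 1/31 = 1826492 - 1/31 = 56621251/31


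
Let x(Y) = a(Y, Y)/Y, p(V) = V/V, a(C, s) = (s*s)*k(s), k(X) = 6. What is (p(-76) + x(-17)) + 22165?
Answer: 22064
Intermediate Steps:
a(C, s) = 6*s² (a(C, s) = (s*s)*6 = s²*6 = 6*s²)
p(V) = 1
x(Y) = 6*Y (x(Y) = (6*Y²)/Y = 6*Y)
(p(-76) + x(-17)) + 22165 = (1 + 6*(-17)) + 22165 = (1 - 102) + 22165 = -101 + 22165 = 22064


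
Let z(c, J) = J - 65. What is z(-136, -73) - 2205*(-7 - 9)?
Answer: 35142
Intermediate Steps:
z(c, J) = -65 + J
z(-136, -73) - 2205*(-7 - 9) = (-65 - 73) - 2205*(-7 - 9) = -138 - 2205*(-16) = -138 - 1*(-35280) = -138 + 35280 = 35142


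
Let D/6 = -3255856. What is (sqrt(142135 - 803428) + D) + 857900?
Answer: -18677236 + 3*I*sqrt(73477) ≈ -1.8677e+7 + 813.2*I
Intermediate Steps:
D = -19535136 (D = 6*(-3255856) = -19535136)
(sqrt(142135 - 803428) + D) + 857900 = (sqrt(142135 - 803428) - 19535136) + 857900 = (sqrt(-661293) - 19535136) + 857900 = (3*I*sqrt(73477) - 19535136) + 857900 = (-19535136 + 3*I*sqrt(73477)) + 857900 = -18677236 + 3*I*sqrt(73477)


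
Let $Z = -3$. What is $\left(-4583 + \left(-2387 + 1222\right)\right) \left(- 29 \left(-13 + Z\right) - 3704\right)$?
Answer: $18623520$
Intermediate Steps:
$\left(-4583 + \left(-2387 + 1222\right)\right) \left(- 29 \left(-13 + Z\right) - 3704\right) = \left(-4583 + \left(-2387 + 1222\right)\right) \left(- 29 \left(-13 - 3\right) - 3704\right) = \left(-4583 - 1165\right) \left(\left(-29\right) \left(-16\right) - 3704\right) = - 5748 \left(464 - 3704\right) = \left(-5748\right) \left(-3240\right) = 18623520$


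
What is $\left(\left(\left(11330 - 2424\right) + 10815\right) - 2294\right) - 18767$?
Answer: $-1340$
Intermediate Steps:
$\left(\left(\left(11330 - 2424\right) + 10815\right) - 2294\right) - 18767 = \left(\left(8906 + 10815\right) - 2294\right) - 18767 = \left(19721 - 2294\right) - 18767 = 17427 - 18767 = -1340$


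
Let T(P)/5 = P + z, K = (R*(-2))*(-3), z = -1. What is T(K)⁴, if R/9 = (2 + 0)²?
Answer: 1335469140625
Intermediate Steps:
R = 36 (R = 9*(2 + 0)² = 9*2² = 9*4 = 36)
K = 216 (K = (36*(-2))*(-3) = -72*(-3) = 216)
T(P) = -5 + 5*P (T(P) = 5*(P - 1) = 5*(-1 + P) = -5 + 5*P)
T(K)⁴ = (-5 + 5*216)⁴ = (-5 + 1080)⁴ = 1075⁴ = 1335469140625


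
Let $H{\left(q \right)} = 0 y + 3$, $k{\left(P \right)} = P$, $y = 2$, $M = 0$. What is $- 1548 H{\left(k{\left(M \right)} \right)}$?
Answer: $-4644$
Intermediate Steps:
$H{\left(q \right)} = 3$ ($H{\left(q \right)} = 0 \cdot 2 + 3 = 0 + 3 = 3$)
$- 1548 H{\left(k{\left(M \right)} \right)} = \left(-1548\right) 3 = -4644$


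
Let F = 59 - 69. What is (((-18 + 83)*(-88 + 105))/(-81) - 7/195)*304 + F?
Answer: -21944906/5265 ≈ -4168.1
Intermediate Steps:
F = -10
(((-18 + 83)*(-88 + 105))/(-81) - 7/195)*304 + F = (((-18 + 83)*(-88 + 105))/(-81) - 7/195)*304 - 10 = ((65*17)*(-1/81) - 7*1/195)*304 - 10 = (1105*(-1/81) - 7/195)*304 - 10 = (-1105/81 - 7/195)*304 - 10 = -72014/5265*304 - 10 = -21892256/5265 - 10 = -21944906/5265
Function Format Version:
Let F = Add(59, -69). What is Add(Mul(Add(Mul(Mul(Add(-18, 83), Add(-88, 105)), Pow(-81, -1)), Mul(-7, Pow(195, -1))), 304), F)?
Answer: Rational(-21944906, 5265) ≈ -4168.1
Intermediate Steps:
F = -10
Add(Mul(Add(Mul(Mul(Add(-18, 83), Add(-88, 105)), Pow(-81, -1)), Mul(-7, Pow(195, -1))), 304), F) = Add(Mul(Add(Mul(Mul(Add(-18, 83), Add(-88, 105)), Pow(-81, -1)), Mul(-7, Pow(195, -1))), 304), -10) = Add(Mul(Add(Mul(Mul(65, 17), Rational(-1, 81)), Mul(-7, Rational(1, 195))), 304), -10) = Add(Mul(Add(Mul(1105, Rational(-1, 81)), Rational(-7, 195)), 304), -10) = Add(Mul(Add(Rational(-1105, 81), Rational(-7, 195)), 304), -10) = Add(Mul(Rational(-72014, 5265), 304), -10) = Add(Rational(-21892256, 5265), -10) = Rational(-21944906, 5265)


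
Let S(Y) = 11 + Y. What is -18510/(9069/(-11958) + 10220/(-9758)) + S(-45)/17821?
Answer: 916449377552246/89404588831 ≈ 10251.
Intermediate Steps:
-18510/(9069/(-11958) + 10220/(-9758)) + S(-45)/17821 = -18510/(9069/(-11958) + 10220/(-9758)) + (11 - 45)/17821 = -18510/(9069*(-1/11958) + 10220*(-1/9758)) - 34*1/17821 = -18510/(-3023/3986 - 730/697) - 34/17821 = -18510/(-5016811/2778242) - 34/17821 = -18510*(-2778242/5016811) - 34/17821 = 51425259420/5016811 - 34/17821 = 916449377552246/89404588831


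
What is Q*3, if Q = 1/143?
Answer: 3/143 ≈ 0.020979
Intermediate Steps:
Q = 1/143 ≈ 0.0069930
Q*3 = (1/143)*3 = 3/143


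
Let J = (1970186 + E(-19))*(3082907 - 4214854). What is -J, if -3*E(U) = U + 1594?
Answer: 2229551859967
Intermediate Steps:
E(U) = -1594/3 - U/3 (E(U) = -(U + 1594)/3 = -(1594 + U)/3 = -1594/3 - U/3)
J = -2229551859967 (J = (1970186 + (-1594/3 - 1/3*(-19)))*(3082907 - 4214854) = (1970186 + (-1594/3 + 19/3))*(-1131947) = (1970186 - 525)*(-1131947) = 1969661*(-1131947) = -2229551859967)
-J = -1*(-2229551859967) = 2229551859967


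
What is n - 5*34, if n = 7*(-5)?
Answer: -205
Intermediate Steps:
n = -35
n - 5*34 = -35 - 5*34 = -35 - 170 = -205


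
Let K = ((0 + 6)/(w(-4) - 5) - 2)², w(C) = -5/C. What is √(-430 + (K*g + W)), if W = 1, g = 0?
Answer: I*√429 ≈ 20.712*I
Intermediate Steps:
K = 324/25 (K = ((0 + 6)/(-5/(-4) - 5) - 2)² = (6/(-5*(-¼) - 5) - 2)² = (6/(5/4 - 5) - 2)² = (6/(-15/4) - 2)² = (6*(-4/15) - 2)² = (-8/5 - 2)² = (-18/5)² = 324/25 ≈ 12.960)
√(-430 + (K*g + W)) = √(-430 + ((324/25)*0 + 1)) = √(-430 + (0 + 1)) = √(-430 + 1) = √(-429) = I*√429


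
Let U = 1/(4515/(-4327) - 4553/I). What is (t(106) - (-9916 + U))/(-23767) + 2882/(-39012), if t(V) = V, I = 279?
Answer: -2407718778307231/4858638197528316 ≈ -0.49555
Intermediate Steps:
U = -1207233/20960516 (U = 1/(4515/(-4327) - 4553/279) = 1/(4515*(-1/4327) - 4553*1/279) = 1/(-4515/4327 - 4553/279) = 1/(-20960516/1207233) = -1207233/20960516 ≈ -0.057596)
(t(106) - (-9916 + U))/(-23767) + 2882/(-39012) = (106 - (-9916 - 1207233/20960516))/(-23767) + 2882/(-39012) = (106 - 1*(-207845683889/20960516))*(-1/23767) + 2882*(-1/39012) = (106 + 207845683889/20960516)*(-1/23767) - 1441/19506 = (210067498585/20960516)*(-1/23767) - 1441/19506 = -210067498585/498168583772 - 1441/19506 = -2407718778307231/4858638197528316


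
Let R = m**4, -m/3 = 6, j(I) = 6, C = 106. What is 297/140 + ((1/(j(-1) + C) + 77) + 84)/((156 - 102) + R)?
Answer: 8324387/3921120 ≈ 2.1230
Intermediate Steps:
m = -18 (m = -3*6 = -18)
R = 104976 (R = (-18)**4 = 104976)
297/140 + ((1/(j(-1) + C) + 77) + 84)/((156 - 102) + R) = 297/140 + ((1/(6 + 106) + 77) + 84)/((156 - 102) + 104976) = 297*(1/140) + ((1/112 + 77) + 84)/(54 + 104976) = 297/140 + ((1/112 + 77) + 84)/105030 = 297/140 + (8625/112 + 84)*(1/105030) = 297/140 + (18033/112)*(1/105030) = 297/140 + 6011/3921120 = 8324387/3921120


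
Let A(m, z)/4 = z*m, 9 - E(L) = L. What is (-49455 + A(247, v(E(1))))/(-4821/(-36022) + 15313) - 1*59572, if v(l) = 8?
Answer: -32861990215526/551609707 ≈ -59575.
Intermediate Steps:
E(L) = 9 - L
A(m, z) = 4*m*z (A(m, z) = 4*(z*m) = 4*(m*z) = 4*m*z)
(-49455 + A(247, v(E(1))))/(-4821/(-36022) + 15313) - 1*59572 = (-49455 + 4*247*8)/(-4821/(-36022) + 15313) - 1*59572 = (-49455 + 7904)/(-4821*(-1/36022) + 15313) - 59572 = -41551/(4821/36022 + 15313) - 59572 = -41551/551609707/36022 - 59572 = -41551*36022/551609707 - 59572 = -1496750122/551609707 - 59572 = -32861990215526/551609707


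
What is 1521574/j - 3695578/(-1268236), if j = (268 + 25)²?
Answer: 1123488299593/54438396182 ≈ 20.638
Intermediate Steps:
j = 85849 (j = 293² = 85849)
1521574/j - 3695578/(-1268236) = 1521574/85849 - 3695578/(-1268236) = 1521574*(1/85849) - 3695578*(-1/1268236) = 1521574/85849 + 1847789/634118 = 1123488299593/54438396182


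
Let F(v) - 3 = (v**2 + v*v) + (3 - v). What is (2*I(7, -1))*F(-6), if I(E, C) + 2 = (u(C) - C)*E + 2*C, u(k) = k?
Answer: -672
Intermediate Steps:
I(E, C) = -2 + 2*C (I(E, C) = -2 + ((C - C)*E + 2*C) = -2 + (0*E + 2*C) = -2 + (0 + 2*C) = -2 + 2*C)
F(v) = 6 - v + 2*v**2 (F(v) = 3 + ((v**2 + v*v) + (3 - v)) = 3 + ((v**2 + v**2) + (3 - v)) = 3 + (2*v**2 + (3 - v)) = 3 + (3 - v + 2*v**2) = 6 - v + 2*v**2)
(2*I(7, -1))*F(-6) = (2*(-2 + 2*(-1)))*(6 - 1*(-6) + 2*(-6)**2) = (2*(-2 - 2))*(6 + 6 + 2*36) = (2*(-4))*(6 + 6 + 72) = -8*84 = -672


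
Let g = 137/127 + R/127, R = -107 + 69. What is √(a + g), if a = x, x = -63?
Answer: 3*I*√111506/127 ≈ 7.888*I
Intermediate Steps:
R = -38
a = -63
g = 99/127 (g = 137/127 - 38/127 = 99/127 ≈ 0.77953)
√(a + g) = √(-63 + 99/127) = √(-7902/127) = 3*I*√111506/127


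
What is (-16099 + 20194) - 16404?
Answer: -12309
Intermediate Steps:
(-16099 + 20194) - 16404 = 4095 - 16404 = -12309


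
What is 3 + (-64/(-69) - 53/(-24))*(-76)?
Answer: -10825/46 ≈ -235.33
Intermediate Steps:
3 + (-64/(-69) - 53/(-24))*(-76) = 3 + (-64*(-1/69) - 53*(-1/24))*(-76) = 3 + (64/69 + 53/24)*(-76) = 3 + (577/184)*(-76) = 3 - 10963/46 = -10825/46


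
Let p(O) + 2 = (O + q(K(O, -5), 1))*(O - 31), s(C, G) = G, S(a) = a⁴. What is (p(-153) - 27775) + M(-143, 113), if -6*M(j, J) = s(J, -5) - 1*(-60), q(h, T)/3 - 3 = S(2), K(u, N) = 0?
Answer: -60733/6 ≈ -10122.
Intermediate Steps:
q(h, T) = 57 (q(h, T) = 9 + 3*2⁴ = 9 + 3*16 = 9 + 48 = 57)
M(j, J) = -55/6 (M(j, J) = -(-5 - 1*(-60))/6 = -(-5 + 60)/6 = -⅙*55 = -55/6)
p(O) = -2 + (-31 + O)*(57 + O) (p(O) = -2 + (O + 57)*(O - 31) = -2 + (57 + O)*(-31 + O) = -2 + (-31 + O)*(57 + O))
(p(-153) - 27775) + M(-143, 113) = ((-1769 + (-153)² + 26*(-153)) - 27775) - 55/6 = ((-1769 + 23409 - 3978) - 27775) - 55/6 = (17662 - 27775) - 55/6 = -10113 - 55/6 = -60733/6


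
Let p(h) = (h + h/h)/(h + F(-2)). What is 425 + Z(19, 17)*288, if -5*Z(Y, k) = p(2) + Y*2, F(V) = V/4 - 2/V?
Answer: -45823/25 ≈ -1832.9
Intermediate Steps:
F(V) = -2/V + V/4 (F(V) = V*(¼) - 2/V = V/4 - 2/V = -2/V + V/4)
p(h) = (1 + h)/(½ + h) (p(h) = (h + h/h)/(h + (-2/(-2) + (¼)*(-2))) = (h + 1)/(h + (-2*(-½) - ½)) = (1 + h)/(h + (1 - ½)) = (1 + h)/(h + ½) = (1 + h)/(½ + h))
Z(Y, k) = -6/25 - 2*Y/5 (Z(Y, k) = -(2*(1 + 2)/(1 + 2*2) + Y*2)/5 = -(2*3/(1 + 4) + 2*Y)/5 = -(2*3/5 + 2*Y)/5 = -(2*(⅕)*3 + 2*Y)/5 = -(6/5 + 2*Y)/5 = -6/25 - 2*Y/5)
425 + Z(19, 17)*288 = 425 + (-6/25 - ⅖*19)*288 = 425 + (-6/25 - 38/5)*288 = 425 - 196/25*288 = 425 - 56448/25 = -45823/25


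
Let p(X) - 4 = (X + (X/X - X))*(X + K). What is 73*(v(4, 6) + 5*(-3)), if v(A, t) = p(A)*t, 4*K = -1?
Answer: 4599/2 ≈ 2299.5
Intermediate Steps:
K = -¼ (K = (¼)*(-1) = -¼ ≈ -0.25000)
p(X) = 15/4 + X (p(X) = 4 + (X + (X/X - X))*(X - ¼) = 4 + (X + (1 - X))*(-¼ + X) = 4 + 1*(-¼ + X) = 4 + (-¼ + X) = 15/4 + X)
v(A, t) = t*(15/4 + A) (v(A, t) = (15/4 + A)*t = t*(15/4 + A))
73*(v(4, 6) + 5*(-3)) = 73*((¼)*6*(15 + 4*4) + 5*(-3)) = 73*((¼)*6*(15 + 16) - 15) = 73*((¼)*6*31 - 15) = 73*(93/2 - 15) = 73*(63/2) = 4599/2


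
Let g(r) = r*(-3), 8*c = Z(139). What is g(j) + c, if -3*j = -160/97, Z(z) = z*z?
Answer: 1872857/776 ≈ 2413.5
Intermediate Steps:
Z(z) = z**2
c = 19321/8 (c = (1/8)*139**2 = (1/8)*19321 = 19321/8 ≈ 2415.1)
j = 160/291 (j = -(-160)/(3*97) = -1/3*(-160/97) = 160/291 ≈ 0.54983)
g(r) = -3*r
g(j) + c = -3*160/291 + 19321/8 = -160/97 + 19321/8 = 1872857/776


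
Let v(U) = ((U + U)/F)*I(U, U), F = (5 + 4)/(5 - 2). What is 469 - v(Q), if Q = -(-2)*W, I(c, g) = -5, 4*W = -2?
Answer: 1397/3 ≈ 465.67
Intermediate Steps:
W = -1/2 (W = (1/4)*(-2) = -1/2 ≈ -0.50000)
F = 3 (F = 9/3 = 9*(1/3) = 3)
Q = -1 (Q = -(-2)*(-1)/2 = -1*1 = -1)
v(U) = -10*U/3 (v(U) = ((U + U)/3)*(-5) = ((2*U)*(1/3))*(-5) = (2*U/3)*(-5) = -10*U/3)
469 - v(Q) = 469 - (-10)*(-1)/3 = 469 - 1*10/3 = 469 - 10/3 = 1397/3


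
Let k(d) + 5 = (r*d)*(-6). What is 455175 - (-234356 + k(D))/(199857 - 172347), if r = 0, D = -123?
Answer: 12522098611/27510 ≈ 4.5518e+5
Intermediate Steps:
k(d) = -5 (k(d) = -5 + (0*d)*(-6) = -5 + 0*(-6) = -5 + 0 = -5)
455175 - (-234356 + k(D))/(199857 - 172347) = 455175 - (-234356 - 5)/(199857 - 172347) = 455175 - (-234361)/27510 = 455175 - 1*(-234361/27510) = 455175 + 234361/27510 = 12522098611/27510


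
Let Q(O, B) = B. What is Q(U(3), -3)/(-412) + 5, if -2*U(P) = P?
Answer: 2063/412 ≈ 5.0073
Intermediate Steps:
U(P) = -P/2
Q(U(3), -3)/(-412) + 5 = -3/(-412) + 5 = -1/412*(-3) + 5 = 3/412 + 5 = 2063/412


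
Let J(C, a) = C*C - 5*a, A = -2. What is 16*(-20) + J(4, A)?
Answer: -294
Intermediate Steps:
J(C, a) = C² - 5*a
16*(-20) + J(4, A) = 16*(-20) + (4² - 5*(-2)) = -320 + (16 + 10) = -320 + 26 = -294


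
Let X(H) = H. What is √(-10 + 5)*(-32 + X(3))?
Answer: -29*I*√5 ≈ -64.846*I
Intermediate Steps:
√(-10 + 5)*(-32 + X(3)) = √(-10 + 5)*(-32 + 3) = √(-5)*(-29) = (I*√5)*(-29) = -29*I*√5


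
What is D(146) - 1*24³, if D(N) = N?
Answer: -13678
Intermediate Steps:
D(146) - 1*24³ = 146 - 1*24³ = 146 - 1*13824 = 146 - 13824 = -13678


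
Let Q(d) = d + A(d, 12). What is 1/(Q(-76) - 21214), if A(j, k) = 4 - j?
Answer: -1/21210 ≈ -4.7148e-5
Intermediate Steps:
Q(d) = 4 (Q(d) = d + (4 - d) = 4)
1/(Q(-76) - 21214) = 1/(4 - 21214) = 1/(-21210) = -1/21210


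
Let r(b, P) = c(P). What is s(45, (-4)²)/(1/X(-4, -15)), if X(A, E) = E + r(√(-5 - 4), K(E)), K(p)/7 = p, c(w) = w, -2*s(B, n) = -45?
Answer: -2700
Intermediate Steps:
s(B, n) = 45/2 (s(B, n) = -½*(-45) = 45/2)
K(p) = 7*p
r(b, P) = P
X(A, E) = 8*E (X(A, E) = E + 7*E = 8*E)
s(45, (-4)²)/(1/X(-4, -15)) = 45/(2*(1/(8*(-15)))) = 45/(2*(1/(-120))) = 45/(2*(-1/120)) = (45/2)*(-120) = -2700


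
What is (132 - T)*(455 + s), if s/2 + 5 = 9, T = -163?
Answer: 136585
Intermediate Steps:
s = 8 (s = -10 + 2*9 = -10 + 18 = 8)
(132 - T)*(455 + s) = (132 - 1*(-163))*(455 + 8) = (132 + 163)*463 = 295*463 = 136585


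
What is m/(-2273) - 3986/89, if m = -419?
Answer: -9022887/202297 ≈ -44.602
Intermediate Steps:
m/(-2273) - 3986/89 = -419/(-2273) - 3986/89 = -419*(-1/2273) - 3986*1/89 = 419/2273 - 3986/89 = -9022887/202297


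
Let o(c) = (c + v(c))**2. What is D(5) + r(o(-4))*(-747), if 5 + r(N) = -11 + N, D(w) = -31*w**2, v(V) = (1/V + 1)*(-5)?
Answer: -539035/16 ≈ -33690.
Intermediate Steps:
v(V) = -5 - 5/V (v(V) = (1 + 1/V)*(-5) = -5 - 5/V)
o(c) = (-5 + c - 5/c)**2 (o(c) = (c + (-5 - 5/c))**2 = (-5 + c - 5/c)**2)
r(N) = -16 + N (r(N) = -5 + (-11 + N) = -16 + N)
D(5) + r(o(-4))*(-747) = -31*5**2 + (-16 + (5 - 4*(5 - 1*(-4)))**2/(-4)**2)*(-747) = -31*25 + (-16 + (5 - 4*(5 + 4))**2/16)*(-747) = -775 + (-16 + (5 - 4*9)**2/16)*(-747) = -775 + (-16 + (5 - 36)**2/16)*(-747) = -775 + (-16 + (1/16)*(-31)**2)*(-747) = -775 + (-16 + (1/16)*961)*(-747) = -775 + (-16 + 961/16)*(-747) = -775 + (705/16)*(-747) = -775 - 526635/16 = -539035/16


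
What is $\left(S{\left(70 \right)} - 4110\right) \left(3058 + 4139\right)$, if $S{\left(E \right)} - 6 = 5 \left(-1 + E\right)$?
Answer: $-27053523$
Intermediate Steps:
$S{\left(E \right)} = 1 + 5 E$ ($S{\left(E \right)} = 6 + 5 \left(-1 + E\right) = 6 + \left(-5 + 5 E\right) = 1 + 5 E$)
$\left(S{\left(70 \right)} - 4110\right) \left(3058 + 4139\right) = \left(\left(1 + 5 \cdot 70\right) - 4110\right) \left(3058 + 4139\right) = \left(\left(1 + 350\right) - 4110\right) 7197 = \left(351 - 4110\right) 7197 = \left(-3759\right) 7197 = -27053523$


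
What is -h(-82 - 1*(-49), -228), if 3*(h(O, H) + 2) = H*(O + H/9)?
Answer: -13294/3 ≈ -4431.3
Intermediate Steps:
h(O, H) = -2 + H*(O + H/9)/3 (h(O, H) = -2 + (H*(O + H/9))/3 = -2 + H*(O + H/9)/3)
-h(-82 - 1*(-49), -228) = -(-2 + (1/27)*(-228)² + (⅓)*(-228)*(-82 - 1*(-49))) = -(-2 + (1/27)*51984 + (⅓)*(-228)*(-82 + 49)) = -(-2 + 5776/3 + (⅓)*(-228)*(-33)) = -(-2 + 5776/3 + 2508) = -1*13294/3 = -13294/3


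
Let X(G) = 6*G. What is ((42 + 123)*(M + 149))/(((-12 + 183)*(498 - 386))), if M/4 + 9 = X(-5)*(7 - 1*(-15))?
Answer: -1045/48 ≈ -21.771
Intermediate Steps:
M = -2676 (M = -36 + 4*((6*(-5))*(7 - 1*(-15))) = -36 + 4*(-30*(7 + 15)) = -36 + 4*(-30*22) = -36 + 4*(-660) = -36 - 2640 = -2676)
((42 + 123)*(M + 149))/(((-12 + 183)*(498 - 386))) = ((42 + 123)*(-2676 + 149))/(((-12 + 183)*(498 - 386))) = (165*(-2527))/((171*112)) = -416955/19152 = -416955*1/19152 = -1045/48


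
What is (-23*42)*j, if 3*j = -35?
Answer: 11270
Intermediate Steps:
j = -35/3 (j = (1/3)*(-35) = -35/3 ≈ -11.667)
(-23*42)*j = -23*42*(-35/3) = -966*(-35/3) = 11270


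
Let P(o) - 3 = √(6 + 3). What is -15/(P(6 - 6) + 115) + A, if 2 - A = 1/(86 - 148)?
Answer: 14195/7502 ≈ 1.8922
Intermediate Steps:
P(o) = 6 (P(o) = 3 + √(6 + 3) = 3 + √9 = 3 + 3 = 6)
A = 125/62 (A = 2 - 1/(86 - 148) = 2 - 1/(-62) = 2 - 1*(-1/62) = 2 + 1/62 = 125/62 ≈ 2.0161)
-15/(P(6 - 6) + 115) + A = -15/(6 + 115) + 125/62 = -15/121 + 125/62 = 14195/7502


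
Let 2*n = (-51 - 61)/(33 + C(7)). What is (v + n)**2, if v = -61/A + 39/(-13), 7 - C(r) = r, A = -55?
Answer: 350464/27225 ≈ 12.873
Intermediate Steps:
C(r) = 7 - r
n = -56/33 (n = ((-51 - 61)/(33 + (7 - 1*7)))/2 = (-112/(33 + (7 - 7)))/2 = (-112/(33 + 0))/2 = (-112/33)/2 = (-112*1/33)/2 = (1/2)*(-112/33) = -56/33 ≈ -1.6970)
v = -104/55 (v = -61/(-55) + 39/(-13) = -61*(-1/55) + 39*(-1/13) = 61/55 - 3 = -104/55 ≈ -1.8909)
(v + n)**2 = (-104/55 - 56/33)**2 = (-592/165)**2 = 350464/27225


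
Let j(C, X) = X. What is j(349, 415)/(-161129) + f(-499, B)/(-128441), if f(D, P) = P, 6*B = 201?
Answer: -117401673/41391139778 ≈ -0.0028364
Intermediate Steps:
B = 67/2 (B = (⅙)*201 = 67/2 ≈ 33.500)
j(349, 415)/(-161129) + f(-499, B)/(-128441) = 415/(-161129) + (67/2)/(-128441) = 415*(-1/161129) + (67/2)*(-1/128441) = -415/161129 - 67/256882 = -117401673/41391139778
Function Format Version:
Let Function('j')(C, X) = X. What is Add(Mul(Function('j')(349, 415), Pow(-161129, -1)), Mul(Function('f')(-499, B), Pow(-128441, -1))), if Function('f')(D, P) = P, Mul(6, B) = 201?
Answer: Rational(-117401673, 41391139778) ≈ -0.0028364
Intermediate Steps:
B = Rational(67, 2) (B = Mul(Rational(1, 6), 201) = Rational(67, 2) ≈ 33.500)
Add(Mul(Function('j')(349, 415), Pow(-161129, -1)), Mul(Function('f')(-499, B), Pow(-128441, -1))) = Add(Mul(415, Pow(-161129, -1)), Mul(Rational(67, 2), Pow(-128441, -1))) = Add(Mul(415, Rational(-1, 161129)), Mul(Rational(67, 2), Rational(-1, 128441))) = Add(Rational(-415, 161129), Rational(-67, 256882)) = Rational(-117401673, 41391139778)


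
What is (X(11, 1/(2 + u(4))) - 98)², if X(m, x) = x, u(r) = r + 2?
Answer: 613089/64 ≈ 9579.5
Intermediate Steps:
u(r) = 2 + r
(X(11, 1/(2 + u(4))) - 98)² = (1/(2 + (2 + 4)) - 98)² = (1/(2 + 6) - 98)² = (1/8 - 98)² = (⅛ - 98)² = (-783/8)² = 613089/64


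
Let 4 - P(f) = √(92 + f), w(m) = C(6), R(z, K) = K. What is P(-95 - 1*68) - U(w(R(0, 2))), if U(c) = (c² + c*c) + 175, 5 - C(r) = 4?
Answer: -173 - I*√71 ≈ -173.0 - 8.4261*I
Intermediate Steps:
C(r) = 1 (C(r) = 5 - 1*4 = 5 - 4 = 1)
w(m) = 1
U(c) = 175 + 2*c² (U(c) = (c² + c²) + 175 = 2*c² + 175 = 175 + 2*c²)
P(f) = 4 - √(92 + f)
P(-95 - 1*68) - U(w(R(0, 2))) = (4 - √(92 + (-95 - 1*68))) - (175 + 2*1²) = (4 - √(92 + (-95 - 68))) - (175 + 2*1) = (4 - √(92 - 163)) - (175 + 2) = (4 - √(-71)) - 1*177 = (4 - I*√71) - 177 = -173 - I*√71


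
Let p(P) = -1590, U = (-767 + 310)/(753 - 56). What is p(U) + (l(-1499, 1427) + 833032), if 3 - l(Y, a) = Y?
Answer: 832944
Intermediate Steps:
l(Y, a) = 3 - Y
U = -457/697 ≈ -0.65567
p(U) + (l(-1499, 1427) + 833032) = -1590 + ((3 - 1*(-1499)) + 833032) = -1590 + ((3 + 1499) + 833032) = -1590 + (1502 + 833032) = -1590 + 834534 = 832944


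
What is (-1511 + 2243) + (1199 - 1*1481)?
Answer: 450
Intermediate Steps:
(-1511 + 2243) + (1199 - 1*1481) = 732 + (1199 - 1481) = 732 - 282 = 450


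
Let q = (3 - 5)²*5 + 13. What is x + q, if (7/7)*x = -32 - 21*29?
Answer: -608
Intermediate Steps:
x = -641 (x = -32 - 21*29 = -32 - 609 = -641)
q = 33 (q = (-2)²*5 + 13 = 4*5 + 13 = 20 + 13 = 33)
x + q = -641 + 33 = -608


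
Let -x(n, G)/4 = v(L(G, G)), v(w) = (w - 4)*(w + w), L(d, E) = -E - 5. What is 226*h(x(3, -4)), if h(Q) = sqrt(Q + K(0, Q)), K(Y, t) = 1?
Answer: 226*I*sqrt(39) ≈ 1411.4*I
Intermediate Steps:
L(d, E) = -5 - E
v(w) = 2*w*(-4 + w) (v(w) = (-4 + w)*(2*w) = 2*w*(-4 + w))
x(n, G) = -8*(-9 - G)*(-5 - G) (x(n, G) = -8*(-5 - G)*(-4 + (-5 - G)) = -8*(-5 - G)*(-9 - G) = -8*(-9 - G)*(-5 - G))
h(Q) = sqrt(1 + Q) (h(Q) = sqrt(Q + 1) = sqrt(1 + Q))
226*h(x(3, -4)) = 226*sqrt(1 - 8*(5 - 4)*(9 - 4)) = 226*sqrt(1 - 8*1*5) = 226*sqrt(1 - 40) = 226*sqrt(-39) = 226*(I*sqrt(39)) = 226*I*sqrt(39)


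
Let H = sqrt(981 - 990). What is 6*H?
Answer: 18*I ≈ 18.0*I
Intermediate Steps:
H = 3*I (H = sqrt(-9) = 3*I ≈ 3.0*I)
6*H = 6*(3*I) = 18*I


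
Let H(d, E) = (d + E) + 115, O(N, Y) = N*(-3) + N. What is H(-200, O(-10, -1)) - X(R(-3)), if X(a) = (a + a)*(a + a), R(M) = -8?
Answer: -321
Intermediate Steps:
O(N, Y) = -2*N (O(N, Y) = -3*N + N = -2*N)
X(a) = 4*a² (X(a) = (2*a)*(2*a) = 4*a²)
H(d, E) = 115 + E + d (H(d, E) = (E + d) + 115 = 115 + E + d)
H(-200, O(-10, -1)) - X(R(-3)) = (115 - 2*(-10) - 200) - 4*(-8)² = (115 + 20 - 200) - 4*64 = -65 - 1*256 = -65 - 256 = -321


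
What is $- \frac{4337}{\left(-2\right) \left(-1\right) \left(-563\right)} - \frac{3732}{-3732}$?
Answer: $\frac{5463}{1126} \approx 4.8517$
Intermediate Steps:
$- \frac{4337}{\left(-2\right) \left(-1\right) \left(-563\right)} - \frac{3732}{-3732} = - \frac{4337}{2 \left(-563\right)} - -1 = - \frac{4337}{-1126} + 1 = \left(-4337\right) \left(- \frac{1}{1126}\right) + 1 = \frac{4337}{1126} + 1 = \frac{5463}{1126}$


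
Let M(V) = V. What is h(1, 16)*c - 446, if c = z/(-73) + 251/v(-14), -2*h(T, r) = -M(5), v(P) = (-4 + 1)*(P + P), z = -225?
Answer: -5283629/12264 ≈ -430.82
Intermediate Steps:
v(P) = -6*P
h(T, r) = 5/2 (h(T, r) = -(-1)*5/2 = -½*(-5) = 5/2)
c = 37223/6132 (c = -225/(-73) + 251/((-6*(-14))) = -225*(-1/73) + 251/84 = 225/73 + 251*(1/84) = 225/73 + 251/84 = 37223/6132 ≈ 6.0703)
h(1, 16)*c - 446 = (5/2)*(37223/6132) - 446 = 186115/12264 - 446 = -5283629/12264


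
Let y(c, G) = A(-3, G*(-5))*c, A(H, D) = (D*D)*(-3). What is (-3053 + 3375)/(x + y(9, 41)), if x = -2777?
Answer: -161/568726 ≈ -0.00028309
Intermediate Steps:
A(H, D) = -3*D² (A(H, D) = D²*(-3) = -3*D²)
y(c, G) = -75*c*G² (y(c, G) = (-3*25*G²)*c = (-75*G²)*c = -75*c*G²)
(-3053 + 3375)/(x + y(9, 41)) = (-3053 + 3375)/(-2777 - 75*9*41²) = 322/(-2777 - 75*9*1681) = 322/(-2777 - 1134675) = 322/(-1137452) = 322*(-1/1137452) = -161/568726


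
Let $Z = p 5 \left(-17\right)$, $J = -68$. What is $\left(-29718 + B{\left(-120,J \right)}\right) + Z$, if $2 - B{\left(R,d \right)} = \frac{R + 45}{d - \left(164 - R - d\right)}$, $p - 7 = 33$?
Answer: $- \frac{927253}{28} \approx -33116.0$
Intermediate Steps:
$p = 40$ ($p = 7 + 33 = 40$)
$Z = -3400$ ($Z = 40 \cdot 5 \left(-17\right) = 200 \left(-17\right) = -3400$)
$B{\left(R,d \right)} = 2 - \frac{45 + R}{-164 + R + 2 d}$ ($B{\left(R,d \right)} = 2 - \frac{R + 45}{d - \left(164 - R - d\right)} = 2 - \frac{45 + R}{d + \left(-164 + R + d\right)} = 2 - \frac{45 + R}{-164 + R + 2 d}$)
$\left(-29718 + B{\left(-120,J \right)}\right) + Z = \left(-29718 + \frac{-373 - 120 + 4 \left(-68\right)}{-164 - 120 + 2 \left(-68\right)}\right) - 3400 = \left(-29718 + \frac{-373 - 120 - 272}{-164 - 120 - 136}\right) - 3400 = \left(-29718 + \frac{1}{-420} \left(-765\right)\right) - 3400 = \left(-29718 - - \frac{51}{28}\right) - 3400 = \left(-29718 + \frac{51}{28}\right) - 3400 = - \frac{832053}{28} - 3400 = - \frac{927253}{28}$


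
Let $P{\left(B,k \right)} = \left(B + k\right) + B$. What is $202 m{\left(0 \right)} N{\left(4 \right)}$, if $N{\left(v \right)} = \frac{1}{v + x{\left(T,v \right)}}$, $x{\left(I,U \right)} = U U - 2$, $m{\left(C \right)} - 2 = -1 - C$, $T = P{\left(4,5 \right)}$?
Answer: $\frac{101}{9} \approx 11.222$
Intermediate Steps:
$P{\left(B,k \right)} = k + 2 B$
$T = 13$ ($T = 5 + 2 \cdot 4 = 5 + 8 = 13$)
$m{\left(C \right)} = 1 - C$ ($m{\left(C \right)} = 2 - \left(1 + C\right) = 1 - C$)
$x{\left(I,U \right)} = -2 + U^{2}$ ($x{\left(I,U \right)} = U^{2} - 2 = -2 + U^{2}$)
$N{\left(v \right)} = \frac{1}{-2 + v + v^{2}}$ ($N{\left(v \right)} = \frac{1}{v + \left(-2 + v^{2}\right)} = \frac{1}{-2 + v + v^{2}}$)
$202 m{\left(0 \right)} N{\left(4 \right)} = \frac{202 \left(1 - 0\right)}{-2 + 4 + 4^{2}} = \frac{202 \left(1 + 0\right)}{-2 + 4 + 16} = \frac{202 \cdot 1}{18} = 202 \cdot \frac{1}{18} = \frac{101}{9}$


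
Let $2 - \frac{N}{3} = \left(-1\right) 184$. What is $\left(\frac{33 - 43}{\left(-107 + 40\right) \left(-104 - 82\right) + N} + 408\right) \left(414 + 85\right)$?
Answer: $\frac{265076285}{1302} \approx 2.0359 \cdot 10^{5}$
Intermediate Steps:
$N = 558$ ($N = 6 - 3 \left(\left(-1\right) 184\right) = 6 - -552 = 6 + 552 = 558$)
$\left(\frac{33 - 43}{\left(-107 + 40\right) \left(-104 - 82\right) + N} + 408\right) \left(414 + 85\right) = \left(\frac{33 - 43}{\left(-107 + 40\right) \left(-104 - 82\right) + 558} + 408\right) \left(414 + 85\right) = \left(- \frac{10}{\left(-67\right) \left(-186\right) + 558} + 408\right) 499 = \left(- \frac{10}{12462 + 558} + 408\right) 499 = \left(- \frac{10}{13020} + 408\right) 499 = \left(\left(-10\right) \frac{1}{13020} + 408\right) 499 = \left(- \frac{1}{1302} + 408\right) 499 = \frac{531215}{1302} \cdot 499 = \frac{265076285}{1302}$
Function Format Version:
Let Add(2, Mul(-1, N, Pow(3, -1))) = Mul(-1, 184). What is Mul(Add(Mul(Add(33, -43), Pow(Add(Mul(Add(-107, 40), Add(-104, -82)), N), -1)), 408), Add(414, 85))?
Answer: Rational(265076285, 1302) ≈ 2.0359e+5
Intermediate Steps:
N = 558 (N = Add(6, Mul(-3, Mul(-1, 184))) = Add(6, Mul(-3, -184)) = Add(6, 552) = 558)
Mul(Add(Mul(Add(33, -43), Pow(Add(Mul(Add(-107, 40), Add(-104, -82)), N), -1)), 408), Add(414, 85)) = Mul(Add(Mul(Add(33, -43), Pow(Add(Mul(Add(-107, 40), Add(-104, -82)), 558), -1)), 408), Add(414, 85)) = Mul(Add(Mul(-10, Pow(Add(Mul(-67, -186), 558), -1)), 408), 499) = Mul(Add(Mul(-10, Pow(Add(12462, 558), -1)), 408), 499) = Mul(Add(Mul(-10, Pow(13020, -1)), 408), 499) = Mul(Add(Mul(-10, Rational(1, 13020)), 408), 499) = Mul(Add(Rational(-1, 1302), 408), 499) = Mul(Rational(531215, 1302), 499) = Rational(265076285, 1302)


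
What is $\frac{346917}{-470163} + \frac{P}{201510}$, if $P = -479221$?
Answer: $- \frac{98406409231}{31580848710} \approx -3.116$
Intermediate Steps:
$\frac{346917}{-470163} + \frac{P}{201510} = \frac{346917}{-470163} - \frac{479221}{201510} = 346917 \left(- \frac{1}{470163}\right) - \frac{479221}{201510} = - \frac{115639}{156721} - \frac{479221}{201510} = - \frac{98406409231}{31580848710}$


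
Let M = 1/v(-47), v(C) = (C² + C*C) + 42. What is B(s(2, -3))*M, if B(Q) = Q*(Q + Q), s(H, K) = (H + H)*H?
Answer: 32/1115 ≈ 0.028700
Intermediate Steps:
v(C) = 42 + 2*C² (v(C) = (C² + C²) + 42 = 2*C² + 42 = 42 + 2*C²)
s(H, K) = 2*H² (s(H, K) = (2*H)*H = 2*H²)
B(Q) = 2*Q² (B(Q) = Q*(2*Q) = 2*Q²)
M = 1/4460 (M = 1/(42 + 2*(-47)²) = 1/(42 + 2*2209) = 1/(42 + 4418) = 1/4460 ≈ 0.00022422)
B(s(2, -3))*M = (2*(2*2²)²)*(1/4460) = (2*(2*4)²)*(1/4460) = (2*8²)*(1/4460) = (2*64)*(1/4460) = 128*(1/4460) = 32/1115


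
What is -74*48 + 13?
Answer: -3539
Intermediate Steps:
-74*48 + 13 = -3552 + 13 = -3539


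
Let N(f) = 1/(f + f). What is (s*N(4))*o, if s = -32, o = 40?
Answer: -160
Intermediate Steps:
N(f) = 1/(2*f)
(s*N(4))*o = -16/4*40 = -32*1/8*40 = -4*40 = -160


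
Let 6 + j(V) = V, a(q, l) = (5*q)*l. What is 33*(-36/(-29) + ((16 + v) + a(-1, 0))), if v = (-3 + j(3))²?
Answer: 50952/29 ≈ 1757.0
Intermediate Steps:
a(q, l) = 5*l*q
j(V) = -6 + V
v = 36 (v = (-3 + (-6 + 3))² = (-3 - 3)² = (-6)² = 36)
33*(-36/(-29) + ((16 + v) + a(-1, 0))) = 33*(-36/(-29) + ((16 + 36) + 5*0*(-1))) = 33*(-36*(-1/29) + (52 + 0)) = 33*(36/29 + 52) = 33*(1544/29) = 50952/29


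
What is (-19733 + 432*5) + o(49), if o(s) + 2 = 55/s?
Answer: -861120/49 ≈ -17574.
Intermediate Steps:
o(s) = -2 + 55/s
(-19733 + 432*5) + o(49) = (-19733 + 432*5) + (-2 + 55/49) = (-19733 + 2160) + (-2 + 55*(1/49)) = -17573 + (-2 + 55/49) = -17573 - 43/49 = -861120/49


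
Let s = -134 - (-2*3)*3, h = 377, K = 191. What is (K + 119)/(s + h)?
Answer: 310/261 ≈ 1.1877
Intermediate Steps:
s = -116 (s = -134 - (-6)*3 = -134 - 1*(-18) = -134 + 18 = -116)
(K + 119)/(s + h) = (191 + 119)/(-116 + 377) = 310/261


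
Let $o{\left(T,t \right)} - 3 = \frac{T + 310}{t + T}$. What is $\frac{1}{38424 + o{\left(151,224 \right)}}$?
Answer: $\frac{375}{14410586} \approx 2.6023 \cdot 10^{-5}$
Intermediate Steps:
$o{\left(T,t \right)} = 3 + \frac{310 + T}{T + t}$ ($o{\left(T,t \right)} = 3 + \frac{T + 310}{t + T} = 3 + \frac{310 + T}{T + t}$)
$\frac{1}{38424 + o{\left(151,224 \right)}} = \frac{1}{38424 + \frac{310 + 3 \cdot 224 + 4 \cdot 151}{151 + 224}} = \frac{1}{38424 + \frac{310 + 672 + 604}{375}} = \frac{1}{38424 + \frac{1}{375} \cdot 1586} = \frac{1}{38424 + \frac{1586}{375}} = \frac{1}{\frac{14410586}{375}} = \frac{375}{14410586}$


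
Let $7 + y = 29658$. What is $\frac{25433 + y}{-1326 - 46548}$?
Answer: $- \frac{27542}{23937} \approx -1.1506$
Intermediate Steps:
$y = 29651$ ($y = -7 + 29658 = 29651$)
$\frac{25433 + y}{-1326 - 46548} = \frac{25433 + 29651}{-1326 - 46548} = \frac{55084}{-47874} = 55084 \left(- \frac{1}{47874}\right) = - \frac{27542}{23937}$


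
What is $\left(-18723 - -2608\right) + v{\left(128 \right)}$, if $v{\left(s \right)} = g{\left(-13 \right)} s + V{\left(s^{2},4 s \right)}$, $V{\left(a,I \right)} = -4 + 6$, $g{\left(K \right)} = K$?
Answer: $-17777$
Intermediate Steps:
$V{\left(a,I \right)} = 2$
$v{\left(s \right)} = 2 - 13 s$ ($v{\left(s \right)} = - 13 s + 2 = 2 - 13 s$)
$\left(-18723 - -2608\right) + v{\left(128 \right)} = \left(-18723 - -2608\right) + \left(2 - 1664\right) = \left(-18723 + 2608\right) + \left(2 - 1664\right) = -16115 - 1662 = -17777$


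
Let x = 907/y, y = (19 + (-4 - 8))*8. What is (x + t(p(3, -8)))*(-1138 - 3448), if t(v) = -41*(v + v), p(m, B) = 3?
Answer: 29508617/28 ≈ 1.0539e+6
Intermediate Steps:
y = 56 (y = (19 - 12)*8 = 7*8 = 56)
t(v) = -82*v
x = 907/56 ≈ 16.196
(x + t(p(3, -8)))*(-1138 - 3448) = (907/56 - 82*3)*(-1138 - 3448) = (907/56 - 246)*(-4586) = -12869/56*(-4586) = 29508617/28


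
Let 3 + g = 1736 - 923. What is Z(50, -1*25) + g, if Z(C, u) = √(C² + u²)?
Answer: 810 + 25*√5 ≈ 865.90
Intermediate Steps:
g = 810 (g = -3 + (1736 - 923) = -3 + 813 = 810)
Z(50, -1*25) + g = √(50² + (-1*25)²) + 810 = √(2500 + (-25)²) + 810 = √(2500 + 625) + 810 = √3125 + 810 = 25*√5 + 810 = 810 + 25*√5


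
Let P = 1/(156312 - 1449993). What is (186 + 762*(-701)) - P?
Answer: -690794605655/1293681 ≈ -5.3398e+5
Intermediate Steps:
P = -1/1293681 (P = 1/(-1293681) = -1/1293681 ≈ -7.7299e-7)
(186 + 762*(-701)) - P = (186 + 762*(-701)) - 1*(-1/1293681) = (186 - 534162) + 1/1293681 = -533976 + 1/1293681 = -690794605655/1293681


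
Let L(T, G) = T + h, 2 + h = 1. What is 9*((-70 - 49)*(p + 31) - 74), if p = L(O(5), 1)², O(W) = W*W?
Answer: -650763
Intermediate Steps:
h = -1 (h = -2 + 1 = -1)
O(W) = W²
L(T, G) = -1 + T (L(T, G) = T - 1 = -1 + T)
p = 576 (p = (-1 + 5²)² = (-1 + 25)² = 24² = 576)
9*((-70 - 49)*(p + 31) - 74) = 9*((-70 - 49)*(576 + 31) - 74) = 9*(-119*607 - 74) = 9*(-72233 - 74) = 9*(-72307) = -650763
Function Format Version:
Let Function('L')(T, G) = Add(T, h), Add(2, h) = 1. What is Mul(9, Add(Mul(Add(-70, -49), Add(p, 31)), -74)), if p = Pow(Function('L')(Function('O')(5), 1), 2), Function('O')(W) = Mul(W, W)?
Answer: -650763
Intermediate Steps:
h = -1 (h = Add(-2, 1) = -1)
Function('O')(W) = Pow(W, 2)
Function('L')(T, G) = Add(-1, T) (Function('L')(T, G) = Add(T, -1) = Add(-1, T))
p = 576 (p = Pow(Add(-1, Pow(5, 2)), 2) = Pow(Add(-1, 25), 2) = Pow(24, 2) = 576)
Mul(9, Add(Mul(Add(-70, -49), Add(p, 31)), -74)) = Mul(9, Add(Mul(Add(-70, -49), Add(576, 31)), -74)) = Mul(9, Add(Mul(-119, 607), -74)) = Mul(9, Add(-72233, -74)) = Mul(9, -72307) = -650763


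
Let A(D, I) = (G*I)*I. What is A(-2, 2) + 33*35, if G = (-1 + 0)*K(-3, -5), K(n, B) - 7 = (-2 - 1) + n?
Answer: 1151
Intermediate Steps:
K(n, B) = 4 + n (K(n, B) = 7 + ((-2 - 1) + n) = 7 + (-3 + n) = 4 + n)
G = -1 (G = (-1 + 0)*(4 - 3) = -1*1 = -1)
A(D, I) = -I² (A(D, I) = (-I)*I = -I²)
A(-2, 2) + 33*35 = -1*2² + 33*35 = -1*4 + 1155 = -4 + 1155 = 1151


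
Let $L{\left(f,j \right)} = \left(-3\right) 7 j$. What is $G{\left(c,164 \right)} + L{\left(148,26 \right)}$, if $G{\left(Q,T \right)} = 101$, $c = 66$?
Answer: $-445$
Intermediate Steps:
$L{\left(f,j \right)} = - 21 j$
$G{\left(c,164 \right)} + L{\left(148,26 \right)} = 101 - 546 = -445$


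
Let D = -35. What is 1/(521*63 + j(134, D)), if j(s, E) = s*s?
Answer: 1/50779 ≈ 1.9693e-5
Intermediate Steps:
j(s, E) = s²
1/(521*63 + j(134, D)) = 1/(521*63 + 134²) = 1/(32823 + 17956) = 1/50779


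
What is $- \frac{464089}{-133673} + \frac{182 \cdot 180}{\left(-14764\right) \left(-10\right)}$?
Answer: $\frac{1822430686}{493387043} \approx 3.6937$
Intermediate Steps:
$- \frac{464089}{-133673} + \frac{182 \cdot 180}{\left(-14764\right) \left(-10\right)} = \left(-464089\right) \left(- \frac{1}{133673}\right) + \frac{32760}{147640} = \frac{464089}{133673} + 32760 \cdot \frac{1}{147640} = \frac{464089}{133673} + \frac{819}{3691} = \frac{1822430686}{493387043}$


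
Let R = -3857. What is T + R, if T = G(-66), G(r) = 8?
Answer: -3849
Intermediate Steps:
T = 8
T + R = 8 - 3857 = -3849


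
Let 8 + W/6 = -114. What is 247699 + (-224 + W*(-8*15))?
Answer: 335315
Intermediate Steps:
W = -732 (W = -48 + 6*(-114) = -48 - 684 = -732)
247699 + (-224 + W*(-8*15)) = 247699 + (-224 - (-5856)*15) = 247699 + (-224 - 732*(-120)) = 247699 + (-224 + 87840) = 247699 + 87616 = 335315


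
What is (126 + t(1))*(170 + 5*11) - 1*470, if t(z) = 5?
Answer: 29005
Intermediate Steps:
(126 + t(1))*(170 + 5*11) - 1*470 = (126 + 5)*(170 + 5*11) - 1*470 = 131*(170 + 55) - 470 = 131*225 - 470 = 29475 - 470 = 29005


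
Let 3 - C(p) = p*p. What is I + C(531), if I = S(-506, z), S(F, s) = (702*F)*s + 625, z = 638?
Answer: -226906589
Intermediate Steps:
S(F, s) = 625 + 702*F*s (S(F, s) = 702*F*s + 625 = 625 + 702*F*s)
C(p) = 3 - p**2 (C(p) = 3 - p*p = 3 - p**2)
I = -226624631 (I = 625 + 702*(-506)*638 = 625 - 226625256 = -226624631)
I + C(531) = -226624631 + (3 - 1*531**2) = -226624631 + (3 - 1*281961) = -226624631 + (3 - 281961) = -226624631 - 281958 = -226906589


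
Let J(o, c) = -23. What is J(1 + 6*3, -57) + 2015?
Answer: 1992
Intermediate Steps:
J(1 + 6*3, -57) + 2015 = -23 + 2015 = 1992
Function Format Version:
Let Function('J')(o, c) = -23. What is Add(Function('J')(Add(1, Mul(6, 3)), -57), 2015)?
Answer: 1992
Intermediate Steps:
Add(Function('J')(Add(1, Mul(6, 3)), -57), 2015) = Add(-23, 2015) = 1992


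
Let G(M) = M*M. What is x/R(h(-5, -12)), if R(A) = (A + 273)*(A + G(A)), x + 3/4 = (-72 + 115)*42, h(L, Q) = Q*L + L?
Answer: 7221/4040960 ≈ 0.0017870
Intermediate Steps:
h(L, Q) = L + L*Q (h(L, Q) = L*Q + L = L + L*Q)
x = 7221/4 (x = -3/4 + (-72 + 115)*42 = -3/4 + 43*42 = -3/4 + 1806 = 7221/4 ≈ 1805.3)
G(M) = M**2
R(A) = (273 + A)*(A + A**2) (R(A) = (A + 273)*(A + A**2) = (273 + A)*(A + A**2))
x/R(h(-5, -12)) = 7221/(4*(((-5*(1 - 12))*(273 + (-5*(1 - 12))**2 + 274*(-5*(1 - 12)))))) = 7221/(4*(((-5*(-11))*(273 + (-5*(-11))**2 + 274*(-5*(-11)))))) = 7221/(4*((55*(273 + 55**2 + 274*55)))) = 7221/(4*((55*(273 + 3025 + 15070)))) = 7221/(4*((55*18368))) = (7221/4)/1010240 = (7221/4)*(1/1010240) = 7221/4040960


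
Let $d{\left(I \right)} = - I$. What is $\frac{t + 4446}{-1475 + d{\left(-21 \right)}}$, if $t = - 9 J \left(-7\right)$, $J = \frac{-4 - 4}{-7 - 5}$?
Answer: $- \frac{2244}{727} \approx -3.0867$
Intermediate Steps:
$J = \frac{2}{3}$ ($J = - \frac{8}{-12} = \left(-8\right) \left(- \frac{1}{12}\right) = \frac{2}{3} \approx 0.66667$)
$t = 42$ ($t = \left(-9\right) \frac{2}{3} \left(-7\right) = \left(-6\right) \left(-7\right) = 42$)
$\frac{t + 4446}{-1475 + d{\left(-21 \right)}} = \frac{42 + 4446}{-1475 - -21} = \frac{4488}{-1475 + 21} = \frac{4488}{-1454} = 4488 \left(- \frac{1}{1454}\right) = - \frac{2244}{727}$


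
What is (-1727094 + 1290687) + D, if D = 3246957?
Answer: 2810550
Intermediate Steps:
(-1727094 + 1290687) + D = (-1727094 + 1290687) + 3246957 = -436407 + 3246957 = 2810550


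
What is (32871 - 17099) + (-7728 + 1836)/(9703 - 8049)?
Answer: 13040498/827 ≈ 15768.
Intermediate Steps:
(32871 - 17099) + (-7728 + 1836)/(9703 - 8049) = 15772 - 5892/1654 = 15772 - 5892*1/1654 = 15772 - 2946/827 = 13040498/827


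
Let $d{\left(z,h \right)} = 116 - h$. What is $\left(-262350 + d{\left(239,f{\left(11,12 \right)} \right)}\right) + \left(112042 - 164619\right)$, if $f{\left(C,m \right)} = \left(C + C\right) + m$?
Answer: $-314845$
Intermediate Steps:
$f{\left(C,m \right)} = m + 2 C$ ($f{\left(C,m \right)} = 2 C + m = m + 2 C$)
$\left(-262350 + d{\left(239,f{\left(11,12 \right)} \right)}\right) + \left(112042 - 164619\right) = \left(-262350 + \left(116 - \left(12 + 2 \cdot 11\right)\right)\right) + \left(112042 - 164619\right) = \left(-262350 + \left(116 - \left(12 + 22\right)\right)\right) - 52577 = \left(-262350 + \left(116 - 34\right)\right) - 52577 = \left(-262350 + 82\right) - 52577 = -262268 - 52577 = -314845$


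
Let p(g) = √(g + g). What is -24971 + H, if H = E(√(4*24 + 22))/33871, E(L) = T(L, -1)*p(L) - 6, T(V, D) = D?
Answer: -845792747/33871 - 2^(¾)*59^(¼)/33871 ≈ -24971.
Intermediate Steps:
p(g) = √2*√g (p(g) = √(2*g) = √2*√g)
E(L) = -6 - √2*√L (E(L) = -√2*√L - 6 = -6 - √2*√L)
H = -6/33871 - 2^(¾)*59^(¼)/33871 (H = (-6 - √2*√(√(4*24 + 22)))/33871 = (-6 - √2*√(√(96 + 22)))*(1/33871) = (-6 - √2*√(√118))*(1/33871) = (-6 - √2*118^(¼))*(1/33871) = (-6 - 2^(¾)*59^(¼))*(1/33871) = -6/33871 - 2^(¾)*59^(¼)/33871 ≈ -0.00031475)
-24971 + H = -24971 + (-6/33871 - 2^(¾)*59^(¼)/33871) = -845792747/33871 - 2^(¾)*59^(¼)/33871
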